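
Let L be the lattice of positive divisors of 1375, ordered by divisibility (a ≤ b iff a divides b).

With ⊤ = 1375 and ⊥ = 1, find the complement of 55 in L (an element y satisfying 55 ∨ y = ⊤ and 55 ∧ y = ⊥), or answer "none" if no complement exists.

For every candidate y, either 55 ∨ y ≠ 1375 or 55 ∧ y ≠ 1; no complement exists.

none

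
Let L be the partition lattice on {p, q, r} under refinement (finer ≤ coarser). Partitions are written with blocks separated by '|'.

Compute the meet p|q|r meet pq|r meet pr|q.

Common lower bounds of {p|q|r, pq|r, pr|q}: p|q|r.
The greatest among these is p|q|r.

p|q|r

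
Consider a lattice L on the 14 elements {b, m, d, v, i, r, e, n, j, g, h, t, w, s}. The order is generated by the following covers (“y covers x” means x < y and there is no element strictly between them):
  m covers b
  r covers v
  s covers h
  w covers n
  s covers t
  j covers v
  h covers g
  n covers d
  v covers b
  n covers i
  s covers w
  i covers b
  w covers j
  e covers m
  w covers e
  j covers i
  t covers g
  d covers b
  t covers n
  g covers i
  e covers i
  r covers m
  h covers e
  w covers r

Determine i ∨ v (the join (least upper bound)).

Common upper bounds of {i, v}: j, s, w.
The least among these is j.

j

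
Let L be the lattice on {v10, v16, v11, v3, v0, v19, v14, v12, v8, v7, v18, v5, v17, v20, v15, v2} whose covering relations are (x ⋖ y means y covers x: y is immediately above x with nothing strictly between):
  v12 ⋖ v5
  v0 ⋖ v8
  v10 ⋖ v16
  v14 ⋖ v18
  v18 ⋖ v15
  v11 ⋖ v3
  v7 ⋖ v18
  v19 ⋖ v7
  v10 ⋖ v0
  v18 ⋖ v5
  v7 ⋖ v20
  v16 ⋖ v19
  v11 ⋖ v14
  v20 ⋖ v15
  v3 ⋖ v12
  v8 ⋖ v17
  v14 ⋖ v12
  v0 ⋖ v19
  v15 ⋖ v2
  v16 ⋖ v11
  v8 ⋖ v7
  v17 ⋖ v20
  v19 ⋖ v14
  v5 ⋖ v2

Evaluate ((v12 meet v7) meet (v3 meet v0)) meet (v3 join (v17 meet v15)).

v12 ∧ v7 = v19
v3 ∧ v0 = v10
v19 ∧ v10 = v10
v17 ∧ v15 = v17
v3 ∨ v17 = v2
v10 ∧ v2 = v10

v10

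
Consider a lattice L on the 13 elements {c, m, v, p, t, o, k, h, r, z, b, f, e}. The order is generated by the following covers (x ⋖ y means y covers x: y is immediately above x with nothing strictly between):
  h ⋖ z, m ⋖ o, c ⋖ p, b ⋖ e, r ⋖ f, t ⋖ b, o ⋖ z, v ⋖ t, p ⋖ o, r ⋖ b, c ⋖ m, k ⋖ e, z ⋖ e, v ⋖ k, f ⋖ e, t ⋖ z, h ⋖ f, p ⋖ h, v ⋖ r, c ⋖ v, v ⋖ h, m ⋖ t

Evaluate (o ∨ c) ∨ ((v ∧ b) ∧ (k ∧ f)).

z

o ∨ c = o
v ∧ b = v
k ∧ f = v
v ∧ v = v
o ∨ v = z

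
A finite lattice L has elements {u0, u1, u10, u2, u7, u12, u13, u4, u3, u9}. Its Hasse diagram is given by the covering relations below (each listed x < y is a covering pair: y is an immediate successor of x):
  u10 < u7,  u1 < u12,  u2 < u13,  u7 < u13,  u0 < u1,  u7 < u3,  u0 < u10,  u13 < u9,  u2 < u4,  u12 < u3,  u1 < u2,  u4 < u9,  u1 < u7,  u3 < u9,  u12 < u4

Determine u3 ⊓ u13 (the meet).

u7

Common lower bounds of {u3, u13}: u0, u1, u10, u7.
The greatest among these is u7.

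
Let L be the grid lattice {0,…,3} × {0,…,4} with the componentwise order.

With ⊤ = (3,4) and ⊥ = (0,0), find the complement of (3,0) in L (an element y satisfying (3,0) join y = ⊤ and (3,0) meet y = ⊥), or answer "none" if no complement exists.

Need y with (3,0) ∨ y = (3,4) and (3,0) ∧ y = (0,0).
Checking each element gives: (0,4).

(0,4)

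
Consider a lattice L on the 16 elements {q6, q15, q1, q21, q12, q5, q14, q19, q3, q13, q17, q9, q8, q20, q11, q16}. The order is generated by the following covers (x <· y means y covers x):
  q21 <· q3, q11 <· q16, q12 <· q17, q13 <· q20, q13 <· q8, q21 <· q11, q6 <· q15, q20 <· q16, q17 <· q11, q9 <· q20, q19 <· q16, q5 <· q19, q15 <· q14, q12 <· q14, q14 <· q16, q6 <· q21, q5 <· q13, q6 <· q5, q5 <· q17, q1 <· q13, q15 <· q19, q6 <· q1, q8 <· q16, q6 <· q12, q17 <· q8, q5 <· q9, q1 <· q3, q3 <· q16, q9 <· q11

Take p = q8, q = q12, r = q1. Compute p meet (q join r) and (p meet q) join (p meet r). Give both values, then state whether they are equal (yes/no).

q join r = q8, so p meet (q join r) = q8 meet q8 = q8.
p meet q = q12 and p meet r = q1, so (p meet q) join (p meet r) = q12 join q1 = q8.
Equal: yes.

q8; q8; yes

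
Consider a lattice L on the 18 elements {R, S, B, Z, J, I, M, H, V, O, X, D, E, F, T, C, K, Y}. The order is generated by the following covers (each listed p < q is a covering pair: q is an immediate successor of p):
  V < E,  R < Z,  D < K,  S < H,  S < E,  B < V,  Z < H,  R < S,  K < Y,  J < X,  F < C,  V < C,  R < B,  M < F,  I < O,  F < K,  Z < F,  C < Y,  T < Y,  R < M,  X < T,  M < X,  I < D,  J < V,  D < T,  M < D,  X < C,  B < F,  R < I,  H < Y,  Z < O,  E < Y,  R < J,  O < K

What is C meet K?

F

Common lower bounds of {C, K}: B, F, M, R, Z.
The greatest among these is F.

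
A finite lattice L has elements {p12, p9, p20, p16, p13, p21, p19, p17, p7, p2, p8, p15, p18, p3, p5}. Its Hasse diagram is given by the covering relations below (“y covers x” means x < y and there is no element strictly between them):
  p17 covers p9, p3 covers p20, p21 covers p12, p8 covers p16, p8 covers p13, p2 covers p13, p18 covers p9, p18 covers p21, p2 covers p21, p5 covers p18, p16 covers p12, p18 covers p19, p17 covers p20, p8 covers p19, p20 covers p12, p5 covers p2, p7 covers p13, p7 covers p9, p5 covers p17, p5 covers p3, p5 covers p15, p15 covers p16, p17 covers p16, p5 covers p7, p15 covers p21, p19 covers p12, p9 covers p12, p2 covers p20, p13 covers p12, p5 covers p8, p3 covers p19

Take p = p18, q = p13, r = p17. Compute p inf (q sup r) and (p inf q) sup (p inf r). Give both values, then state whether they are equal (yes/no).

p18; p9; no

q sup r = p5, so p inf (q sup r) = p18 inf p5 = p18.
p inf q = p12 and p inf r = p9, so (p inf q) sup (p inf r) = p12 sup p9 = p9.
Equal: no.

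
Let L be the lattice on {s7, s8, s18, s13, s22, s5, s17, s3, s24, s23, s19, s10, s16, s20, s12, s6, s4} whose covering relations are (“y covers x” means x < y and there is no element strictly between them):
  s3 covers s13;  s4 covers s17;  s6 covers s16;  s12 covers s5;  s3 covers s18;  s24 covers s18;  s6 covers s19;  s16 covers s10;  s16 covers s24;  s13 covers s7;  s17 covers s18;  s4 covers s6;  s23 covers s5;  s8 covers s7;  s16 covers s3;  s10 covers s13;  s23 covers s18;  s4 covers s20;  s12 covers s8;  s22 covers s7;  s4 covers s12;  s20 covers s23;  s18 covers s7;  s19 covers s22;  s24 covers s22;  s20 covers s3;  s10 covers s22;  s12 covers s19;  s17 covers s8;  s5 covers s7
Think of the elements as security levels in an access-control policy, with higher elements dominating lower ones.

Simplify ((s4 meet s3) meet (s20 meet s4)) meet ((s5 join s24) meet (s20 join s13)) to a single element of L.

s4 ∧ s3 = s3
s20 ∧ s4 = s20
s3 ∧ s20 = s3
s5 ∨ s24 = s4
s20 ∨ s13 = s20
s4 ∧ s20 = s20
s3 ∧ s20 = s3

s3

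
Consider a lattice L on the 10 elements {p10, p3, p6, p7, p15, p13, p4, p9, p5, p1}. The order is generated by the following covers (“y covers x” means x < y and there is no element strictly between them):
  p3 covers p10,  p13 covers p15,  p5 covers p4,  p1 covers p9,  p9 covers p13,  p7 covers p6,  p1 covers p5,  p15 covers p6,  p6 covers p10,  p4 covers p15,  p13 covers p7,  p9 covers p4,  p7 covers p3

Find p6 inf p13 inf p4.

Common lower bounds of {p6, p13, p4}: p10, p6.
The greatest among these is p6.

p6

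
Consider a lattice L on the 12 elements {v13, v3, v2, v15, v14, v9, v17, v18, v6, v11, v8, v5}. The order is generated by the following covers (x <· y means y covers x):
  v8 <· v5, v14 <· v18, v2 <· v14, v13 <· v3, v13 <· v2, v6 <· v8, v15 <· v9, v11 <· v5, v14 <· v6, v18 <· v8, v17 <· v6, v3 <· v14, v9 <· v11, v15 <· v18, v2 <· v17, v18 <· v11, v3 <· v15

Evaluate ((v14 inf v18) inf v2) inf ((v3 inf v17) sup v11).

v14 ∧ v18 = v14
v14 ∧ v2 = v2
v3 ∧ v17 = v13
v13 ∨ v11 = v11
v2 ∧ v11 = v2

v2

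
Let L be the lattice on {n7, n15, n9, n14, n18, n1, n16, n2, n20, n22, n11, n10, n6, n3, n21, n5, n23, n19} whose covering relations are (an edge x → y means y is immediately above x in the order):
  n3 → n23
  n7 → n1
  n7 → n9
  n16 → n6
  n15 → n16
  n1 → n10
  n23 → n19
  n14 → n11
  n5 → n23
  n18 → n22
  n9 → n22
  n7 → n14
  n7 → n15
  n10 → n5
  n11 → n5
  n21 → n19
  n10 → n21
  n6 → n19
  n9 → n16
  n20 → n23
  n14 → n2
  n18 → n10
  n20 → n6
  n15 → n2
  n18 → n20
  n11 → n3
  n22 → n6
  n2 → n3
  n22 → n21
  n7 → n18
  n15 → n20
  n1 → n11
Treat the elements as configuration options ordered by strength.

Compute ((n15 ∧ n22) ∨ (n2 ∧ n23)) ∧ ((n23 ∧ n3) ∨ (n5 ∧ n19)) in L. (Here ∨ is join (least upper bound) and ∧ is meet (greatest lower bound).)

n2

n15 ∧ n22 = n7
n2 ∧ n23 = n2
n7 ∨ n2 = n2
n23 ∧ n3 = n3
n5 ∧ n19 = n5
n3 ∨ n5 = n23
n2 ∧ n23 = n2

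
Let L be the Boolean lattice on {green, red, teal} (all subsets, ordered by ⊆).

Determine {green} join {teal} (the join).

Common upper bounds of {{green}, {teal}}: {green,red,teal}, {green,teal}.
The least among these is {green,teal}.

{green,teal}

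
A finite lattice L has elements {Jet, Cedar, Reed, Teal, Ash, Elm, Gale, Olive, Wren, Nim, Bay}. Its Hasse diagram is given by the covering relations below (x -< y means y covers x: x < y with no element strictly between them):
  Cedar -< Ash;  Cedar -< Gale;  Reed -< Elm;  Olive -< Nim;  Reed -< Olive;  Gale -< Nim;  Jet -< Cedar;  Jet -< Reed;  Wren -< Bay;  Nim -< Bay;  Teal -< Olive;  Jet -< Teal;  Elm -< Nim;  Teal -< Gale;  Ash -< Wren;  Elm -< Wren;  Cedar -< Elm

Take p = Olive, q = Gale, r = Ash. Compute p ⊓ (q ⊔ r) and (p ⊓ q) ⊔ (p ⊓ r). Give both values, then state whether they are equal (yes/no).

Olive; Teal; no

q ⊔ r = Bay, so p ⊓ (q ⊔ r) = Olive ⊓ Bay = Olive.
p ⊓ q = Teal and p ⊓ r = Jet, so (p ⊓ q) ⊔ (p ⊓ r) = Teal ⊔ Jet = Teal.
Equal: no.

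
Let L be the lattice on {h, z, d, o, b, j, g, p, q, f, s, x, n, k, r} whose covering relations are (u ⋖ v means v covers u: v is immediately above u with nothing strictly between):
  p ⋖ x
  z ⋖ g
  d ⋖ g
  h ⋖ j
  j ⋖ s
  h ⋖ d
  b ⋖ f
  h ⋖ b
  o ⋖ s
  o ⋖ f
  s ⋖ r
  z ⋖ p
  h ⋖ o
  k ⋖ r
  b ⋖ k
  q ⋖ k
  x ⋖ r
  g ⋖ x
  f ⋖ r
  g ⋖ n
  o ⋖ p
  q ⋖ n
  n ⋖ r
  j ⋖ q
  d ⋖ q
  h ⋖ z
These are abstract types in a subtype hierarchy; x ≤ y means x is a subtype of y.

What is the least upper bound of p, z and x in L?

x

Common upper bounds of {p, z, x}: r, x.
The least among these is x.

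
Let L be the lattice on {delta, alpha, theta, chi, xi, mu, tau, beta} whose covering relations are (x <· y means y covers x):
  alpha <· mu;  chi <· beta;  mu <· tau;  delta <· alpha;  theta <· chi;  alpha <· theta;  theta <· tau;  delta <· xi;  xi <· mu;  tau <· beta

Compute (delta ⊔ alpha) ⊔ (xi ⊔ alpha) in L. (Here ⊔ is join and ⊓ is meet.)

delta ∨ alpha = alpha
xi ∨ alpha = mu
alpha ∨ mu = mu

mu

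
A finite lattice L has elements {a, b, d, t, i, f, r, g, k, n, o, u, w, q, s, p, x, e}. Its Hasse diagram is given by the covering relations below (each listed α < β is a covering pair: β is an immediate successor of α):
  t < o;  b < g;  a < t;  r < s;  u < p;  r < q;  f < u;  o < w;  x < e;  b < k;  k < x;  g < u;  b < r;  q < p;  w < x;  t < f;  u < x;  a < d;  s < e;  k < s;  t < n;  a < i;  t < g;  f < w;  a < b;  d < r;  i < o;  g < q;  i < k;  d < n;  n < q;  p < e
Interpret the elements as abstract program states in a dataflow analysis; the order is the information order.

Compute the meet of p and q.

q

Common lower bounds of {p, q}: a, b, d, g, n, q, r, t.
The greatest among these is q.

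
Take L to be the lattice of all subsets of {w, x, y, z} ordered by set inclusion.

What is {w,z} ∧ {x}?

∅

Under ⊆, meet is intersection: {w,z} ∩ {x} = ∅.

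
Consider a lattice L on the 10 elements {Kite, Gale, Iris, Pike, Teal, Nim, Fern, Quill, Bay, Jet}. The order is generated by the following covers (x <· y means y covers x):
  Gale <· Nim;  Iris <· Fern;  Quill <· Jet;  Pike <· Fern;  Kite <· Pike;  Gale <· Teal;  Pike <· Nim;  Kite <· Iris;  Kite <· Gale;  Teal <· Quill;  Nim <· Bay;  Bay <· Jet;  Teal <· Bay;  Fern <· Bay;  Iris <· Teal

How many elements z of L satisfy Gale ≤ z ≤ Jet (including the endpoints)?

The interval [Gale, Jet] = {Bay, Gale, Jet, Nim, Quill, Teal}, which has 6 elements.

6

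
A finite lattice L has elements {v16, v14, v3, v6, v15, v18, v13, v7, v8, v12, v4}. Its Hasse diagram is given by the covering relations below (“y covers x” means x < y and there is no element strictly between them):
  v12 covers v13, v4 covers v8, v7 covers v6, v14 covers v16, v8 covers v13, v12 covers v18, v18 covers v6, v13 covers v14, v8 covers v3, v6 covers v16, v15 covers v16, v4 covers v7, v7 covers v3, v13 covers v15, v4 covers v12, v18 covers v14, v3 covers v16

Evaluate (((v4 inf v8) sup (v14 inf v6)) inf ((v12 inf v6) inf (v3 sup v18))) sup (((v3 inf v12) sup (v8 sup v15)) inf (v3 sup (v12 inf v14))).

v4 ∧ v8 = v8
v14 ∧ v6 = v16
v8 ∨ v16 = v8
v12 ∧ v6 = v6
v3 ∨ v18 = v4
v6 ∧ v4 = v6
v8 ∧ v6 = v16
v3 ∧ v12 = v16
v8 ∨ v15 = v8
v16 ∨ v8 = v8
v12 ∧ v14 = v14
v3 ∨ v14 = v8
v8 ∧ v8 = v8
v16 ∨ v8 = v8

v8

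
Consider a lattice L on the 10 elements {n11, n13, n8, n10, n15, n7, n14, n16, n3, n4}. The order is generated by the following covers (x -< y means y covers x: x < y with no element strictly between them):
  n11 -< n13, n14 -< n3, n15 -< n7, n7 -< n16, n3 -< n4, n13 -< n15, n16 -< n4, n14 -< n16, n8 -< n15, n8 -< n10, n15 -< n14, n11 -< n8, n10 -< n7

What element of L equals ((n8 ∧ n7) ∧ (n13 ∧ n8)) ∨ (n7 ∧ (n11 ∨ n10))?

n8 ∧ n7 = n8
n13 ∧ n8 = n11
n8 ∧ n11 = n11
n11 ∨ n10 = n10
n7 ∧ n10 = n10
n11 ∨ n10 = n10

n10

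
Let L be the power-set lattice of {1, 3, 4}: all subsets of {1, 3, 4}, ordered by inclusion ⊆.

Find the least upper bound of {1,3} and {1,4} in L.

{1,3,4}

Common upper bounds of {{1,3}, {1,4}}: {1,3,4}.
The least among these is {1,3,4}.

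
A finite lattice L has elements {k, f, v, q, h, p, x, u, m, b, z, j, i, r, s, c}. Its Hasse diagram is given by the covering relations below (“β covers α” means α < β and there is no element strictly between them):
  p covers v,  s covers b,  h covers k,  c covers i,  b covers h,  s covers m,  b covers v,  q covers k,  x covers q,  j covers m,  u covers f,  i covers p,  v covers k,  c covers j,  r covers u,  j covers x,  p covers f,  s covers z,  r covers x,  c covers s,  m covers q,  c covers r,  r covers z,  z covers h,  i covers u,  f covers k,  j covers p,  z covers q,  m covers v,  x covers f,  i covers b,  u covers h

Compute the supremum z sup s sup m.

s

Common upper bounds of {z, s, m}: c, s.
The least among these is s.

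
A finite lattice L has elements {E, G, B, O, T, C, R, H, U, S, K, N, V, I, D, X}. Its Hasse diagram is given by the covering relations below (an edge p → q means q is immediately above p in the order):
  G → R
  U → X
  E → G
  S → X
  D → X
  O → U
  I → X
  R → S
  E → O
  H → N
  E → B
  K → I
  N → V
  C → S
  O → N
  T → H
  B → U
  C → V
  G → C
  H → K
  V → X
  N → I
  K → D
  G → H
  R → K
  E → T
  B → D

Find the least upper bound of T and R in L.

K

Common upper bounds of {T, R}: D, I, K, X.
The least among these is K.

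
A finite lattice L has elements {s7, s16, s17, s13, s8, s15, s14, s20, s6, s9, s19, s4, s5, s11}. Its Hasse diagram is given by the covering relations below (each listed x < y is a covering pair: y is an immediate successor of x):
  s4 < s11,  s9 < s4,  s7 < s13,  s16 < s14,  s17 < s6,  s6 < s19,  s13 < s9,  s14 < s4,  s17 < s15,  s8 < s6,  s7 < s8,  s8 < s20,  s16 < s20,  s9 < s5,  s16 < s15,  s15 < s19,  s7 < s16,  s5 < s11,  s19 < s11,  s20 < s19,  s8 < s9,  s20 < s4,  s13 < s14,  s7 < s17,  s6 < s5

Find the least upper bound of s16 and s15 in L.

Common upper bounds of {s16, s15}: s11, s15, s19.
The least among these is s15.

s15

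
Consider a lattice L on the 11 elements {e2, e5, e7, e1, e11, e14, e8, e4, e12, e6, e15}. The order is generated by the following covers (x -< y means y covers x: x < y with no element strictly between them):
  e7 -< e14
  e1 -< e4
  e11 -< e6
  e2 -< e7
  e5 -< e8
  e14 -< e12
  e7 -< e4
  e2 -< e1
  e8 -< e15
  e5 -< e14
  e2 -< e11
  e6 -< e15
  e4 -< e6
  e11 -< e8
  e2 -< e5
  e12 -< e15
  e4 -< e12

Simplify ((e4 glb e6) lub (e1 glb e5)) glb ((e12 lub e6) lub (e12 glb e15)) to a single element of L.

e4

e4 ∧ e6 = e4
e1 ∧ e5 = e2
e4 ∨ e2 = e4
e12 ∨ e6 = e15
e12 ∧ e15 = e12
e15 ∨ e12 = e15
e4 ∧ e15 = e4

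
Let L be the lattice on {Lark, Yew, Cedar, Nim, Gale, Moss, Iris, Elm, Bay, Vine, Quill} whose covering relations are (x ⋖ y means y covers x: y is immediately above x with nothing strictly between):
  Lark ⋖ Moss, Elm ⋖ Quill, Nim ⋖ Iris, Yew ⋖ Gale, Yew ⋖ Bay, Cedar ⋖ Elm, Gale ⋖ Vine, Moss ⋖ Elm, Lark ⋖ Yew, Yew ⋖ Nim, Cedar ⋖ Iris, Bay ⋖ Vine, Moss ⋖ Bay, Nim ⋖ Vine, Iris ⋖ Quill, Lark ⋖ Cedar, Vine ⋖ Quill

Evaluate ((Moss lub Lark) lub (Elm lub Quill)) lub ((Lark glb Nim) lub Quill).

Quill

Moss ∨ Lark = Moss
Elm ∨ Quill = Quill
Moss ∨ Quill = Quill
Lark ∧ Nim = Lark
Lark ∨ Quill = Quill
Quill ∨ Quill = Quill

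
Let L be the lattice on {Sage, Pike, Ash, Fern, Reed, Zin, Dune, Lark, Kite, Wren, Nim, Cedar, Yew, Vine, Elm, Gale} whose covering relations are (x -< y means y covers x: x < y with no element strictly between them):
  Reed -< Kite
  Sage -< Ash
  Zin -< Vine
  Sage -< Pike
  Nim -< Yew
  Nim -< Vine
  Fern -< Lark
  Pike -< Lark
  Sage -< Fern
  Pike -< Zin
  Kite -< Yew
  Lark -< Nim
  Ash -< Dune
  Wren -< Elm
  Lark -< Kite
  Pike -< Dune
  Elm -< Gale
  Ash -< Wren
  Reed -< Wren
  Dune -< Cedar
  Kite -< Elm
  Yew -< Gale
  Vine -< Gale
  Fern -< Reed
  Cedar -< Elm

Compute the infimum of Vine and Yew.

Common lower bounds of {Vine, Yew}: Fern, Lark, Nim, Pike, Sage.
The greatest among these is Nim.

Nim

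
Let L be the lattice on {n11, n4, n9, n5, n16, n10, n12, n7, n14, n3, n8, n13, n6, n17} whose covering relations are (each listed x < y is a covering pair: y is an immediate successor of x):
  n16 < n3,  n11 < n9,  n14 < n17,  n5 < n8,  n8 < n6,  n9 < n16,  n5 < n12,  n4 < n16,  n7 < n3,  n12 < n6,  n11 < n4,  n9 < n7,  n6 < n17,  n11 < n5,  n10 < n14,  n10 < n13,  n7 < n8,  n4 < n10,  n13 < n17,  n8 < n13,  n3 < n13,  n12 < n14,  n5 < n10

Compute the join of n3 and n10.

Common upper bounds of {n3, n10}: n13, n17.
The least among these is n13.

n13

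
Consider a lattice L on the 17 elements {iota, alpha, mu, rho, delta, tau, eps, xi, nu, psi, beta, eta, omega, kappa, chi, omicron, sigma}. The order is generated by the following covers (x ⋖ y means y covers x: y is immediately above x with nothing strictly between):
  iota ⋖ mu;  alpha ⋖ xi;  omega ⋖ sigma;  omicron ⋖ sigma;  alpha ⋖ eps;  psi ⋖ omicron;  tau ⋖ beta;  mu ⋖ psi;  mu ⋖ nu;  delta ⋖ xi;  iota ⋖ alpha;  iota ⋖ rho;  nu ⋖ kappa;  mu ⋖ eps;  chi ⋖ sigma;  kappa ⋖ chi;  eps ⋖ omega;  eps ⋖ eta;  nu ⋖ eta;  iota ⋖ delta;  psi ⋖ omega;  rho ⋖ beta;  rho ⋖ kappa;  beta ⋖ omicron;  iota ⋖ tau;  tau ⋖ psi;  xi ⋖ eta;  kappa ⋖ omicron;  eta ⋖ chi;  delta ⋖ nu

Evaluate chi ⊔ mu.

chi ∨ mu = chi

chi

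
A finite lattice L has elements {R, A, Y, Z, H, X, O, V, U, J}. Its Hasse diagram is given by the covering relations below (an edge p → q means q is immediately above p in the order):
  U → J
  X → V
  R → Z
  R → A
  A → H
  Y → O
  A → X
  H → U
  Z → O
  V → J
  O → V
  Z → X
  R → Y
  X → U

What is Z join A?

X

Common upper bounds of {Z, A}: J, U, V, X.
The least among these is X.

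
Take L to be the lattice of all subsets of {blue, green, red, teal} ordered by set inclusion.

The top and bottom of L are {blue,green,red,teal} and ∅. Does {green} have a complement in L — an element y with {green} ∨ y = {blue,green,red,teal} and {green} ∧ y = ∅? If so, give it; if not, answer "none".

Need y with {green} ∨ y = {blue,green,red,teal} and {green} ∧ y = ∅.
Checking each element gives: {blue,red,teal}.

{blue,red,teal}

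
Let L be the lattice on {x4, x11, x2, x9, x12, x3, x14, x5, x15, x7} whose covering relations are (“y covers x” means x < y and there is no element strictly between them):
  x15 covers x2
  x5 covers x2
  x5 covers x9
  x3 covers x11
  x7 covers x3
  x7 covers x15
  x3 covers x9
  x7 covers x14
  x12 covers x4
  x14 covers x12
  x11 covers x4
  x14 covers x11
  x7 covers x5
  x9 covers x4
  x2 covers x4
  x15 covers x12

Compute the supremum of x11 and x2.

x7

Common upper bounds of {x11, x2}: x7.
The least among these is x7.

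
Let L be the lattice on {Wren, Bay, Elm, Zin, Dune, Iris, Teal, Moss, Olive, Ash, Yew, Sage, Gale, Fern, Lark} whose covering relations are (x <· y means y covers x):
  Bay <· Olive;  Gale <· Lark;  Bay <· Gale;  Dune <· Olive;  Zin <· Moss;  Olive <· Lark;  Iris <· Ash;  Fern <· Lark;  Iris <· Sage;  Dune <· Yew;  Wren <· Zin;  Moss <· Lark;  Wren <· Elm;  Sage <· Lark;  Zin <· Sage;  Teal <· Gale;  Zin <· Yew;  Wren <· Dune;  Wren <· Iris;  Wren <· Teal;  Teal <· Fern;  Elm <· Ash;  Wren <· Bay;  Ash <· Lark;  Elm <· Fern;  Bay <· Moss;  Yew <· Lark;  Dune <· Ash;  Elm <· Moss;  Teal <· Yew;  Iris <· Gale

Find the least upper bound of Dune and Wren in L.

Common upper bounds of {Dune, Wren}: Ash, Dune, Lark, Olive, Yew.
The least among these is Dune.

Dune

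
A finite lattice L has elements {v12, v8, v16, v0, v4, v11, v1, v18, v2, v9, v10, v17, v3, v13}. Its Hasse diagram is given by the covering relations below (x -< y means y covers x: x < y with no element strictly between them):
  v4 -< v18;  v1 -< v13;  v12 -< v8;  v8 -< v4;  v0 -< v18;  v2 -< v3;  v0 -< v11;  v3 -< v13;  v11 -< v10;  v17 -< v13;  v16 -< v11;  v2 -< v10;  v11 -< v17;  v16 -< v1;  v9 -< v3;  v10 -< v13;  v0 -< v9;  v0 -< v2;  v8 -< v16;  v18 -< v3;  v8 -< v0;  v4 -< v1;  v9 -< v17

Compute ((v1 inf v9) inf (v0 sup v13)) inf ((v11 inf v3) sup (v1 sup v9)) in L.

v1 ∧ v9 = v8
v0 ∨ v13 = v13
v8 ∧ v13 = v8
v11 ∧ v3 = v0
v1 ∨ v9 = v13
v0 ∨ v13 = v13
v8 ∧ v13 = v8

v8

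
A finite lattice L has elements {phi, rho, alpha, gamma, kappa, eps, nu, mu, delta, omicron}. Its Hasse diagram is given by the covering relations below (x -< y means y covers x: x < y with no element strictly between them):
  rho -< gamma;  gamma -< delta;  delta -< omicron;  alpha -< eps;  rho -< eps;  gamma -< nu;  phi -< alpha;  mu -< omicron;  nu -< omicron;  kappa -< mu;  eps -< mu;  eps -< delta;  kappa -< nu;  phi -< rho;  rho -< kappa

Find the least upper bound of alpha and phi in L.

Common upper bounds of {alpha, phi}: alpha, delta, eps, mu, omicron.
The least among these is alpha.

alpha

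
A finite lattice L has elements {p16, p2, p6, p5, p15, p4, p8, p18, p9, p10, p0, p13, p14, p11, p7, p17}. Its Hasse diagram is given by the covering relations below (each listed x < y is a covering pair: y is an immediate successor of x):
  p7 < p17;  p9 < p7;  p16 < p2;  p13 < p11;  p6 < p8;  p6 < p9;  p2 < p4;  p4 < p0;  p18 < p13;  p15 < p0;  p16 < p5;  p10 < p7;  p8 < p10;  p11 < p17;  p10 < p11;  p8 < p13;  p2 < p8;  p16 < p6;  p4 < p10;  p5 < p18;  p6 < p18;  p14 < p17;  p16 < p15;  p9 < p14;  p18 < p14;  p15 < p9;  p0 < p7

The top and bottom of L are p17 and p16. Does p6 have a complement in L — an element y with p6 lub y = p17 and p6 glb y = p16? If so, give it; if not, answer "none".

For every candidate y, either p6 ∨ y ≠ p17 or p6 ∧ y ≠ p16; no complement exists.

none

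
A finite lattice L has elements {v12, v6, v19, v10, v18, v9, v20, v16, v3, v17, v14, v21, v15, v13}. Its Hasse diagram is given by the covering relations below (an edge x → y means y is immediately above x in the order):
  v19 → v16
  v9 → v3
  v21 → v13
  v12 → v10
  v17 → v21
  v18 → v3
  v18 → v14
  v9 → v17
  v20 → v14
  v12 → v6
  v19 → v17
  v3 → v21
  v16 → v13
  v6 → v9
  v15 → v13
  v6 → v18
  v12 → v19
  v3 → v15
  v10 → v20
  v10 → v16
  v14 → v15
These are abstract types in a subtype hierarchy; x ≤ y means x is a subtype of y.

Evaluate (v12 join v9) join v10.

v15

v12 ∨ v9 = v9
v9 ∨ v10 = v15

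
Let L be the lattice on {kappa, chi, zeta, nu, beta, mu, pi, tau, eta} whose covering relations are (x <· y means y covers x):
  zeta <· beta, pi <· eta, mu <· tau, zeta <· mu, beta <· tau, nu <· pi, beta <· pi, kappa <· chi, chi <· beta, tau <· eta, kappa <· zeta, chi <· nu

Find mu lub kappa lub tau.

Common upper bounds of {mu, kappa, tau}: eta, tau.
The least among these is tau.

tau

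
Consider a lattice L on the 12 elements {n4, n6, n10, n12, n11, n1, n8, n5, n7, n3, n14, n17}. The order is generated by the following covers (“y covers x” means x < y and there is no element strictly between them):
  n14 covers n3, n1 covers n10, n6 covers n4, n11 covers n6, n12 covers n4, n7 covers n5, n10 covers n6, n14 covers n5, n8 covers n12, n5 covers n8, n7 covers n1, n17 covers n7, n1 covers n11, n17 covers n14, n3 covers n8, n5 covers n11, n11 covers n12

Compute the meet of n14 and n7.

n5

Common lower bounds of {n14, n7}: n11, n12, n4, n5, n6, n8.
The greatest among these is n5.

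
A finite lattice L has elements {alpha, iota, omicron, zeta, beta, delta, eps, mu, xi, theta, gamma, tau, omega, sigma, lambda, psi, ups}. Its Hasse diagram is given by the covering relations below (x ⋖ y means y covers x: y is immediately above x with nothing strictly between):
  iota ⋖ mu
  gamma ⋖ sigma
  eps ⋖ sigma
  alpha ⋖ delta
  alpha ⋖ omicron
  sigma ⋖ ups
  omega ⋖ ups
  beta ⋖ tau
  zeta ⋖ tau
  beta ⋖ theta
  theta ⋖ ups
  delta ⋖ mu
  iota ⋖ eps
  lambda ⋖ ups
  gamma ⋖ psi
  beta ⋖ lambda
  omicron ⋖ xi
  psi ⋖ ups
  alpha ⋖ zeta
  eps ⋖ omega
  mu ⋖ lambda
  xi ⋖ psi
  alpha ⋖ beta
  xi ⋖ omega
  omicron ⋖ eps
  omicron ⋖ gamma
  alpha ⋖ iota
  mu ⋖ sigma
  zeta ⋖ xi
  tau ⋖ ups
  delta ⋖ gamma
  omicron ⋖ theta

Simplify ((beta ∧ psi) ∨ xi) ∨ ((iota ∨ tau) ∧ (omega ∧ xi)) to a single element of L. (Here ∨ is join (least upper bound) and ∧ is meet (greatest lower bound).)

xi

beta ∧ psi = alpha
alpha ∨ xi = xi
iota ∨ tau = ups
omega ∧ xi = xi
ups ∧ xi = xi
xi ∨ xi = xi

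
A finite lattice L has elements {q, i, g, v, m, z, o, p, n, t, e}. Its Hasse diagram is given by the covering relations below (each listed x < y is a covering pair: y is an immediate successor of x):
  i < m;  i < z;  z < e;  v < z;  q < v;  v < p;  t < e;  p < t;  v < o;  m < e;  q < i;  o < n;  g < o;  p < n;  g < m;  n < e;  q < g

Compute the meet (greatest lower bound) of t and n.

Common lower bounds of {t, n}: p, q, v.
The greatest among these is p.

p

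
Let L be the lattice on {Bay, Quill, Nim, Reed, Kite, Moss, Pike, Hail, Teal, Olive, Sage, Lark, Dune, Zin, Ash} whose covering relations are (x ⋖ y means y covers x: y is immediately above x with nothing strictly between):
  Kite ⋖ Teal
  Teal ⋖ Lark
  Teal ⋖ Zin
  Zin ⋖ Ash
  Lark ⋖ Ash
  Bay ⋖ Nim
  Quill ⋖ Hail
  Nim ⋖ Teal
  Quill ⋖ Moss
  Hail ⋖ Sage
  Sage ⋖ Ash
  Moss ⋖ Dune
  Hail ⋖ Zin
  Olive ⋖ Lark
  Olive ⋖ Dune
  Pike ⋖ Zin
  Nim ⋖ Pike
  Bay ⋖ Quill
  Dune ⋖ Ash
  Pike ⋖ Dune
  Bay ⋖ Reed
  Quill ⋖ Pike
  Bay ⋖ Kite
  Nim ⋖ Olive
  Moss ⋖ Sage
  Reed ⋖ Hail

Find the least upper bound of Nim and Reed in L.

Common upper bounds of {Nim, Reed}: Ash, Zin.
The least among these is Zin.

Zin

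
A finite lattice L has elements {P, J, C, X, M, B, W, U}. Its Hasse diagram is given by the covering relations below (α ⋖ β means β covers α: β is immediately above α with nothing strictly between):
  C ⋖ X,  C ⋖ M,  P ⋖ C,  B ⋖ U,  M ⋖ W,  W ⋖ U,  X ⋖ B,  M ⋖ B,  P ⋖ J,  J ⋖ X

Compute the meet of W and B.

Common lower bounds of {W, B}: C, M, P.
The greatest among these is M.

M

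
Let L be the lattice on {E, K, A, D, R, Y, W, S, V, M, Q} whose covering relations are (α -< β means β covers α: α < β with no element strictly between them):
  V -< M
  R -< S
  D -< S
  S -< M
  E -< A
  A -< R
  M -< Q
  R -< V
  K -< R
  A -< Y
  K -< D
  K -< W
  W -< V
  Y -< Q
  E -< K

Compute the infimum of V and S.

R

Common lower bounds of {V, S}: A, E, K, R.
The greatest among these is R.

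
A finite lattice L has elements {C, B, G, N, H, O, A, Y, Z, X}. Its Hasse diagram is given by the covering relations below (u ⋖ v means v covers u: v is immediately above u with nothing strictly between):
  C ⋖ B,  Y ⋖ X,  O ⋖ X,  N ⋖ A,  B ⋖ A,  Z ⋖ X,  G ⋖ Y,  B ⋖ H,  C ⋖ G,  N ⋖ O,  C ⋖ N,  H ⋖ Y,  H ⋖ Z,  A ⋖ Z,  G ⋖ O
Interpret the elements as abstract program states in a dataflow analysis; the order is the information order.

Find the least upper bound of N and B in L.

Common upper bounds of {N, B}: A, X, Z.
The least among these is A.

A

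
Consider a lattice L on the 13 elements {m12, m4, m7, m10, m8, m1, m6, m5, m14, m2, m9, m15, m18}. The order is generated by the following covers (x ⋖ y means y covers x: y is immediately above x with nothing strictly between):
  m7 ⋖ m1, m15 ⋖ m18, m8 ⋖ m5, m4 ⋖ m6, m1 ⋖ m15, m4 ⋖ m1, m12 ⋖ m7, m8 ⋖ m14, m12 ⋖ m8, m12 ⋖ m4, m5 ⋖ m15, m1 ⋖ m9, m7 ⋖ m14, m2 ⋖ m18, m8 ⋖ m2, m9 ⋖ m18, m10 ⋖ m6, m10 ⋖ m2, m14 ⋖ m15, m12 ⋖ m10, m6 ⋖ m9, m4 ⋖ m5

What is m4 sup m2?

m18

Common upper bounds of {m4, m2}: m18.
The least among these is m18.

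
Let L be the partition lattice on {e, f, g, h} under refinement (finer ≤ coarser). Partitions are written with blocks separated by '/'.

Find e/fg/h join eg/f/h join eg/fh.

Common upper bounds of {e/fg/h, eg/f/h, eg/fh}: efgh.
The least among these is efgh.

efgh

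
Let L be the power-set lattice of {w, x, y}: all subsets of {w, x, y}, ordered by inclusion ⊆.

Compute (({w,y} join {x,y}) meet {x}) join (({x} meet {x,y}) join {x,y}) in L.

{x,y}

{w,y} ∨ {x,y} = {w,x,y}
{w,x,y} ∧ {x} = {x}
{x} ∧ {x,y} = {x}
{x} ∨ {x,y} = {x,y}
{x} ∨ {x,y} = {x,y}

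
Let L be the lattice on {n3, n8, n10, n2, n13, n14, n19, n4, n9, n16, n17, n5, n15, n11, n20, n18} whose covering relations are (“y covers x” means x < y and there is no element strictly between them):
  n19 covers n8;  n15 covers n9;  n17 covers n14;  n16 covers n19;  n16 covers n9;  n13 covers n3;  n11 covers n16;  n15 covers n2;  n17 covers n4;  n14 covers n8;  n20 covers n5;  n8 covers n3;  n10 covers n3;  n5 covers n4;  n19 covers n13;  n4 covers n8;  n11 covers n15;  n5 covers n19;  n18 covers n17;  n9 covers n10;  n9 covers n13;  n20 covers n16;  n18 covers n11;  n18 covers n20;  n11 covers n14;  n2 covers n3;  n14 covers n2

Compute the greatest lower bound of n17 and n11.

Common lower bounds of {n17, n11}: n14, n2, n3, n8.
The greatest among these is n14.

n14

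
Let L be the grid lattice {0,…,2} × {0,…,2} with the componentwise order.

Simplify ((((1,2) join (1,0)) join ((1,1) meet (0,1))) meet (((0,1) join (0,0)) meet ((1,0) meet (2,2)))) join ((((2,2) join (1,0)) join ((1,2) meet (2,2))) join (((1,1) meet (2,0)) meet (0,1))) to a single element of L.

(1,2) ∨ (1,0) = (1,2)
(1,1) ∧ (0,1) = (0,1)
(1,2) ∨ (0,1) = (1,2)
(0,1) ∨ (0,0) = (0,1)
(1,0) ∧ (2,2) = (1,0)
(0,1) ∧ (1,0) = (0,0)
(1,2) ∧ (0,0) = (0,0)
(2,2) ∨ (1,0) = (2,2)
(1,2) ∧ (2,2) = (1,2)
(2,2) ∨ (1,2) = (2,2)
(1,1) ∧ (2,0) = (1,0)
(1,0) ∧ (0,1) = (0,0)
(2,2) ∨ (0,0) = (2,2)
(0,0) ∨ (2,2) = (2,2)

(2,2)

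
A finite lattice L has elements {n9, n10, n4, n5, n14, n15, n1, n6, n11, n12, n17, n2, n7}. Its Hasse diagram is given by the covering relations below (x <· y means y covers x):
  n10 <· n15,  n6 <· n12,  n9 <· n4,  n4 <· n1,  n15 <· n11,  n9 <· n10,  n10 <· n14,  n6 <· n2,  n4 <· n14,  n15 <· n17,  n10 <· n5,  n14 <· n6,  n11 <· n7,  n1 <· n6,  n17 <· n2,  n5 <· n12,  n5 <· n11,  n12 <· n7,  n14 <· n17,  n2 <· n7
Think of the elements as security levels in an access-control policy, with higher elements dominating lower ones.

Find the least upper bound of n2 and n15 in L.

n2

Common upper bounds of {n2, n15}: n2, n7.
The least among these is n2.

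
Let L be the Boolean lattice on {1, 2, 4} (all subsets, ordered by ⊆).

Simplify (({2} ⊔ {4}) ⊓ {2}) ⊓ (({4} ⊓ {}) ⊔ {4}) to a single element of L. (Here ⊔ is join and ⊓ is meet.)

{}

{2} ∨ {4} = {2,4}
{2,4} ∧ {2} = {2}
{4} ∧ {} = {}
{} ∨ {4} = {4}
{2} ∧ {4} = {}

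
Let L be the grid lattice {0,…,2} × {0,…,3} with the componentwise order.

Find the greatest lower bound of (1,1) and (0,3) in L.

(0,1)

In a product of chains, the meet is componentwise min, giving (0,1).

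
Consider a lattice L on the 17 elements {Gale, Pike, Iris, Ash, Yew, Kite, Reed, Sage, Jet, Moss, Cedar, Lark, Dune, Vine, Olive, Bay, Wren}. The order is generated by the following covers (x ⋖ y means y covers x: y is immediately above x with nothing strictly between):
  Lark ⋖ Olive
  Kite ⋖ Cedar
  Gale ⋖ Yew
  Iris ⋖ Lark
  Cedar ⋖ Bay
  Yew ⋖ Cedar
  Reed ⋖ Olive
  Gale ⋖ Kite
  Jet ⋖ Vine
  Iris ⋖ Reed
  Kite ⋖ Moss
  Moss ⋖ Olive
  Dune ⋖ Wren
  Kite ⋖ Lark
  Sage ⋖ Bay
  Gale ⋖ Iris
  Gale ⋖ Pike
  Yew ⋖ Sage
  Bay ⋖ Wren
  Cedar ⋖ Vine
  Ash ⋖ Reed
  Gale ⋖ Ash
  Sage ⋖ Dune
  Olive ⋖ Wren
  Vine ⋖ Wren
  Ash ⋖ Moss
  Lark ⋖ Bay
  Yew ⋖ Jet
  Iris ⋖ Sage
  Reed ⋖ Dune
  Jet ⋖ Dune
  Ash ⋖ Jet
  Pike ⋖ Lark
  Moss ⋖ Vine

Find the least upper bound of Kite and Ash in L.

Common upper bounds of {Kite, Ash}: Moss, Olive, Vine, Wren.
The least among these is Moss.

Moss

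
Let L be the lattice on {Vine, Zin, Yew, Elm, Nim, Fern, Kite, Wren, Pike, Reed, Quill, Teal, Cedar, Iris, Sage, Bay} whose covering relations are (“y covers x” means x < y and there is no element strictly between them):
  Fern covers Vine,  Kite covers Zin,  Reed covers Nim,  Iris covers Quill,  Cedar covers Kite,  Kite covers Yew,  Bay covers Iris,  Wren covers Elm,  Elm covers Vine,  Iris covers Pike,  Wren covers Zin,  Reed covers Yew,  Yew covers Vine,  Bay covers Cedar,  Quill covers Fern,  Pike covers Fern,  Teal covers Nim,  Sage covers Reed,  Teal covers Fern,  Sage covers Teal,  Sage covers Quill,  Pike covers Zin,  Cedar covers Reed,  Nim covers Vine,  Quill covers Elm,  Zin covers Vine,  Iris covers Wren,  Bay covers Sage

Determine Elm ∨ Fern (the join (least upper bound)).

Quill

Common upper bounds of {Elm, Fern}: Bay, Iris, Quill, Sage.
The least among these is Quill.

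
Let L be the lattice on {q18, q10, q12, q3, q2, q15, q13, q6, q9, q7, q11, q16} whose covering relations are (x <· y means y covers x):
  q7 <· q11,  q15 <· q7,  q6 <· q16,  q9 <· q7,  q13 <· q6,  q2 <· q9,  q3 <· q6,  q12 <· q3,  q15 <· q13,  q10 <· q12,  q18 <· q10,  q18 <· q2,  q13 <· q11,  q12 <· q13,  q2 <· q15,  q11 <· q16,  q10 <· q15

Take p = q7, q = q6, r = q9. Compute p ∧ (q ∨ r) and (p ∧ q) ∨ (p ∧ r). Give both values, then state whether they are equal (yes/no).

q7; q7; yes

q ∨ r = q16, so p ∧ (q ∨ r) = q7 ∧ q16 = q7.
p ∧ q = q15 and p ∧ r = q9, so (p ∧ q) ∨ (p ∧ r) = q15 ∨ q9 = q7.
Equal: yes.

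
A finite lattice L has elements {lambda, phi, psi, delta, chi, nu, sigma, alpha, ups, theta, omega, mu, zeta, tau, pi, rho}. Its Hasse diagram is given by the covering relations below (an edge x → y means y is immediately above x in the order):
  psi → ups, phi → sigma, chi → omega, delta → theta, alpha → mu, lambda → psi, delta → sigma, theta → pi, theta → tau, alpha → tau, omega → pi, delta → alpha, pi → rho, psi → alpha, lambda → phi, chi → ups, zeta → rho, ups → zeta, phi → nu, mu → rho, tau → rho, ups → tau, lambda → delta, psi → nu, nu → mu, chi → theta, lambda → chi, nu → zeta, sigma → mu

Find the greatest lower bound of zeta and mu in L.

nu

Common lower bounds of {zeta, mu}: lambda, nu, phi, psi.
The greatest among these is nu.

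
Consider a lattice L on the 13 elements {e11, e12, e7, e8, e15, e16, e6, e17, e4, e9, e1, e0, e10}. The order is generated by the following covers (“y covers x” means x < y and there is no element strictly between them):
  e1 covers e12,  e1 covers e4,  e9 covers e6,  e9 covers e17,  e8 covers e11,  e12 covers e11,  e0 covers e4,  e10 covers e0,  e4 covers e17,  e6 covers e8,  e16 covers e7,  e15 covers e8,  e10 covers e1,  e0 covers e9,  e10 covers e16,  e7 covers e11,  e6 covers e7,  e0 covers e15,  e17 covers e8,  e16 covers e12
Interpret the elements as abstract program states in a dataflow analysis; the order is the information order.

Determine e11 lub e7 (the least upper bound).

e7

Common upper bounds of {e11, e7}: e0, e10, e16, e6, e7, e9.
The least among these is e7.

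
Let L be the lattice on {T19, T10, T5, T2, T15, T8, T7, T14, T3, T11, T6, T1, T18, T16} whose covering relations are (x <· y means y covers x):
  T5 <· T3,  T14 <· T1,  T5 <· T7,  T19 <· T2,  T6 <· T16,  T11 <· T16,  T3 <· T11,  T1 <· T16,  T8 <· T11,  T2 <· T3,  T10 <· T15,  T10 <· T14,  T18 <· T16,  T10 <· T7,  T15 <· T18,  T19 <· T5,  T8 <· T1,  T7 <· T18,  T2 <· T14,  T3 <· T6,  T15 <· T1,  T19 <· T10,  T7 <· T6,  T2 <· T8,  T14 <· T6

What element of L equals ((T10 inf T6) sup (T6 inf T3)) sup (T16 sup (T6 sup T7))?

T10 ∧ T6 = T10
T6 ∧ T3 = T3
T10 ∨ T3 = T6
T6 ∨ T7 = T6
T16 ∨ T6 = T16
T6 ∨ T16 = T16

T16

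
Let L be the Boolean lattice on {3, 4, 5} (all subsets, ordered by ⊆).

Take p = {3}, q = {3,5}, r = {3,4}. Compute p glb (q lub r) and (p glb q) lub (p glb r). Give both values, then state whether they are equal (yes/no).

q lub r = {3,4,5}, so p glb (q lub r) = {3} glb {3,4,5} = {3}.
p glb q = {3} and p glb r = {3}, so (p glb q) lub (p glb r) = {3} lub {3} = {3}.
Equal: yes.

{3}; {3}; yes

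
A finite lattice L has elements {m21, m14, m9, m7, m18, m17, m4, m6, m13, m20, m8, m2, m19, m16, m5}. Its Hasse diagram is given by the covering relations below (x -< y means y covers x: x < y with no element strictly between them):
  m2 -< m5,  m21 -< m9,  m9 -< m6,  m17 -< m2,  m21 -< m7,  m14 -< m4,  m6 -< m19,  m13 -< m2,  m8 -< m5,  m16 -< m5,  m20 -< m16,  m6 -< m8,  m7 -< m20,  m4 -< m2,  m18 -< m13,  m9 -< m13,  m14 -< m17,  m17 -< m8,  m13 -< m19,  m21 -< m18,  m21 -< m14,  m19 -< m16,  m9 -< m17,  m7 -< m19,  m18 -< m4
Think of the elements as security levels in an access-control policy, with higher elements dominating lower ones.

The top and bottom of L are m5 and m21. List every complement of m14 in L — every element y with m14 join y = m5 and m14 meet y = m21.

m16, m19, m20, m7

Need y with m14 ∨ y = m5 and m14 ∧ y = m21.
Checking each element gives: m16, m19, m20, m7.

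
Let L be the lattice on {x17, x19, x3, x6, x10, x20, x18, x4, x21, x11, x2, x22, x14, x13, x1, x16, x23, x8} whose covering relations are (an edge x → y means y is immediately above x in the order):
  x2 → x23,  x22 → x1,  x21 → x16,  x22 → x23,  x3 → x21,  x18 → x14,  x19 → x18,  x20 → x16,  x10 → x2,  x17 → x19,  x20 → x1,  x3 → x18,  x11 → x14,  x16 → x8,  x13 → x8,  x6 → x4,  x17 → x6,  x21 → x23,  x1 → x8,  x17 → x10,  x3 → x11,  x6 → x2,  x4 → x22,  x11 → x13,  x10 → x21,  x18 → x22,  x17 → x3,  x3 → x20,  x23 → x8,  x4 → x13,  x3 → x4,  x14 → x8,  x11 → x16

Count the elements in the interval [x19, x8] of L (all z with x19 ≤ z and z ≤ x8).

7

The interval [x19, x8] = {x1, x14, x18, x19, x22, x23, x8}, which has 7 elements.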